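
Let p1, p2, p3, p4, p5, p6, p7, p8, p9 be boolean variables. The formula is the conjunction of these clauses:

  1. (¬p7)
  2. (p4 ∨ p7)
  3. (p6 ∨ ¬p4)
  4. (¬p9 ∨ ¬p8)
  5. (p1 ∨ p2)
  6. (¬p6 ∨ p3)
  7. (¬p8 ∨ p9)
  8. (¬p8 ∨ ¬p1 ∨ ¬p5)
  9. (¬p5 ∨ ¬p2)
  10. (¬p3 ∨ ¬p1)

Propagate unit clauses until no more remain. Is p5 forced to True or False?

False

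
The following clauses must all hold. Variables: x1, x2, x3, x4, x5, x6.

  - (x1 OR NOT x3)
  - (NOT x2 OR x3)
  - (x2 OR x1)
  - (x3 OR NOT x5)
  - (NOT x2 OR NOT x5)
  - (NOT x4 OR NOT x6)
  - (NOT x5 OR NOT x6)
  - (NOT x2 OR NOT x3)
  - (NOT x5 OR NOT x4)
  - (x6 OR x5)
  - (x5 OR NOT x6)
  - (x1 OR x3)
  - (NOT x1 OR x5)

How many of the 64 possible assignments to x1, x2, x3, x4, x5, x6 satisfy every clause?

1

The models are:
  x1=T x2=F x3=T x4=F x5=T x6=F
Count: 1.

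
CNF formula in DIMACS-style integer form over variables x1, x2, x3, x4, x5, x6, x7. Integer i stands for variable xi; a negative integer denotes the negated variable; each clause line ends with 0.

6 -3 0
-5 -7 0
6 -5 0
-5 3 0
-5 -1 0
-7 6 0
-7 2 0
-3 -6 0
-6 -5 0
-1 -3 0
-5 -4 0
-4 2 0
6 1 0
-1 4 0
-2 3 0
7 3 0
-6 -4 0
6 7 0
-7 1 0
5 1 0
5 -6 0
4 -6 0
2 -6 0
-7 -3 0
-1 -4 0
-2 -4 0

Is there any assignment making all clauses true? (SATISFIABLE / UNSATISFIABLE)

UNSATISFIABLE

x6 = True:
  propagation gives x3=False, x5=False; an empty clause results — contradiction.
x6 = False:
  propagation gives x3=False, x5=False, x7=False; an empty clause results — contradiction.
Every branch closes, so no satisfying assignment exists.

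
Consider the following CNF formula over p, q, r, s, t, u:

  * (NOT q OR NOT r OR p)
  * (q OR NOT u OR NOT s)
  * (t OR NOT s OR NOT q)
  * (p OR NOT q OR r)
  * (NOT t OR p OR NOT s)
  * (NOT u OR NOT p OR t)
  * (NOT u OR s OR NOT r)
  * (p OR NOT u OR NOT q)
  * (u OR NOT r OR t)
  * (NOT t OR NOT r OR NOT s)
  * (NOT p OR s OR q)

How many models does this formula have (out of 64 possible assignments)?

14

Split on p, then q.
  p=1, q=1: 6 of the 16 assignments to (r,s,t,u) work.
  p=1, q=0: remaining (r,s,t,u) ∈ {(0,1,0,0); (0,1,1,0)} — 2.
  p=0, q=1: a clause becomes empty — 0.
  p=0, q=0: 6 of the 16 assignments to (r,s,t,u) work.
Total: 6 + 2 + 0 + 6 = 14.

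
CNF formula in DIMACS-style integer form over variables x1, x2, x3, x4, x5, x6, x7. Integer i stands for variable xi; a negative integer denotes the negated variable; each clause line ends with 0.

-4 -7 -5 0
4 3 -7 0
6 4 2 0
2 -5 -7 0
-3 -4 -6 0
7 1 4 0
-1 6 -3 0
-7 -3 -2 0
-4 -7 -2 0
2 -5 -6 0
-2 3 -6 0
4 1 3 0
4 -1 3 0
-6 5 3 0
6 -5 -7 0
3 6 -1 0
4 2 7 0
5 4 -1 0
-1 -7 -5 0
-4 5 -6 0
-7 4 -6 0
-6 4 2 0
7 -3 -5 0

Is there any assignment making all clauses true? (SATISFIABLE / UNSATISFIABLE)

SATISFIABLE

Branch on x1: take x1 = False.
Set x2 = True and propagate.
For the remaining variables, x3 = False, x4 = True, x5 = True, x6 = False, x7 = False works.
So x1=False, x2=True, x3=False, x4=True, x5=True, x6=False, x7=False is a satisfying assignment.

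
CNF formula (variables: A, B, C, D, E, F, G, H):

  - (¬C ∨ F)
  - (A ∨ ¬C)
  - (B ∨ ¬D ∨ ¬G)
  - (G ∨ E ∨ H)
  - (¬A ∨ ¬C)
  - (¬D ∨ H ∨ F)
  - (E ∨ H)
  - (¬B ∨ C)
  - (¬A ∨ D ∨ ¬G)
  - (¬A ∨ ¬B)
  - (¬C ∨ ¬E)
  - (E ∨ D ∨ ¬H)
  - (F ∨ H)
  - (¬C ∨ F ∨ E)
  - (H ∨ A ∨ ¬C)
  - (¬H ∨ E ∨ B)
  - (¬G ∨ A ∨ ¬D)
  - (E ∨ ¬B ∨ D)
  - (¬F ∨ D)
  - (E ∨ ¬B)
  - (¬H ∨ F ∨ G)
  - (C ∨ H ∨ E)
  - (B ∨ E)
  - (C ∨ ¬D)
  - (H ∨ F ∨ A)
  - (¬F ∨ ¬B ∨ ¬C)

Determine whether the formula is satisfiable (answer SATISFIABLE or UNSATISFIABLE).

SATISFIABLE

Try A = False.
  then C is forced to False.
  then B is forced to False.
  then E is forced to True.
  then D is forced to False.
  then F is forced to False.
  then H is forced to True.
  then G is forced to True.
Every clause has at least one true literal under this assignment.
So A=False  B=False  C=False  D=False  E=True  F=False  G=True  H=True is a satisfying assignment.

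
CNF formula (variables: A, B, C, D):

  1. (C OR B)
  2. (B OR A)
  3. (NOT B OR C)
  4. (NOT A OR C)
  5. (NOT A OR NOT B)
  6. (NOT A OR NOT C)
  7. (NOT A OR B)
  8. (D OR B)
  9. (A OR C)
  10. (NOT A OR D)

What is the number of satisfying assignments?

Satisfying assignments:
  A=F B=T C=T D=F
  A=F B=T C=T D=T
That's 2 in total.

2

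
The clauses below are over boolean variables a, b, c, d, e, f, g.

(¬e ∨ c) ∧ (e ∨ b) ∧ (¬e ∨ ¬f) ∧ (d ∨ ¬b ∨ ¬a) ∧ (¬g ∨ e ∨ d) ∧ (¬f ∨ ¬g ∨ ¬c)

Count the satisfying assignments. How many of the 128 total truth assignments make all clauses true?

Case analysis on e and b:
  e=T, b=T: g free; 3 ways for (a,c,d,f) × 2^1 = 6.
  e=T, b=F: forces c=T; f=F; a, d, g free → 2^3 = 8.
  e=F, b=T: 18 of the 32 assignments to (a,c,d,f,g) work.
  e=F, b=F: a clause becomes empty — 0.
Total: 6 + 8 + 18 + 0 = 32.

32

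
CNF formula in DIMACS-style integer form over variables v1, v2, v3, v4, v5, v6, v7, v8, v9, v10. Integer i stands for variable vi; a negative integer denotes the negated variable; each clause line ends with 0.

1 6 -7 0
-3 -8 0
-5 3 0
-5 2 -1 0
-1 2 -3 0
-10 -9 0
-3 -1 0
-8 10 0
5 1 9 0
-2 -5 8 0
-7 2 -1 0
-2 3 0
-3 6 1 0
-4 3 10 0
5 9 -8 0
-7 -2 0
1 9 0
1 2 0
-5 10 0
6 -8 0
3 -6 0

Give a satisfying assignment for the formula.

v1=F, v2=T, v3=T, v4=F, v5=F, v6=T, v7=F, v8=F, v9=T, v10=F

v4 occurs only negated in the remaining clauses — set v4 = False.
Pure literal: v7 appears only negated; assign v7 = False.
Branch on v1: take v1 = False.
  then v9 is forced to True.
  then v10 is forced to False.
  then v8 is forced to False.
  then v2 is forced to True.
  then v5 is forced to False.
  then v3 is forced to True.
  then v6 is forced to True.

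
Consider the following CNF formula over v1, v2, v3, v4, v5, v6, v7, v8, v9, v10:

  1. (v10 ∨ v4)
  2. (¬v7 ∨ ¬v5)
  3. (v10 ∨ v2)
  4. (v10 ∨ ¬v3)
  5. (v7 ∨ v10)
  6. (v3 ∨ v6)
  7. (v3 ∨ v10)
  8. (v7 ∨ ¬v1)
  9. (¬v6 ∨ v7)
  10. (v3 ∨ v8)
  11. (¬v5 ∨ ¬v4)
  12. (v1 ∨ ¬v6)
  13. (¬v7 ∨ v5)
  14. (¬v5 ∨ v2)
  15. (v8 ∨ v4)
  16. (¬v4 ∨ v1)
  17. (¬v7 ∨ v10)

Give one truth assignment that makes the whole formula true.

v1=0  v2=1  v3=1  v4=0  v5=1  v6=0  v7=0  v8=1  v9=1  v10=1

v2 occurs only positively in the remaining clauses — set v2 = True.
v8 occurs only positively in the remaining clauses — set v8 = True.
Branch on v1: take v1 = False.
  then v6 is forced to False.
  then v3 is forced to True.
  then v10 is forced to True.
  then v4 is forced to False.
Branch on v5: take v5 = True.
  then v7 is forced to False.
v9 is now unconstrained; take v9 = True.
Every clause has at least one true literal under this assignment.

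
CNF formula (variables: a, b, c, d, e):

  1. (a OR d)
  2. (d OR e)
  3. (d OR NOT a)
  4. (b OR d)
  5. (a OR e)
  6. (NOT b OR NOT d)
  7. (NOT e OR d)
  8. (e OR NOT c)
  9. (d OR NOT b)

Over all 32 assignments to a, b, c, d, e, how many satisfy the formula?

5

Satisfying assignments:
  a=F b=F c=F d=T e=T
  a=F b=F c=T d=T e=T
  a=T b=F c=F d=T e=F
  a=T b=F c=F d=T e=T
  a=T b=F c=T d=T e=T
Count: 5.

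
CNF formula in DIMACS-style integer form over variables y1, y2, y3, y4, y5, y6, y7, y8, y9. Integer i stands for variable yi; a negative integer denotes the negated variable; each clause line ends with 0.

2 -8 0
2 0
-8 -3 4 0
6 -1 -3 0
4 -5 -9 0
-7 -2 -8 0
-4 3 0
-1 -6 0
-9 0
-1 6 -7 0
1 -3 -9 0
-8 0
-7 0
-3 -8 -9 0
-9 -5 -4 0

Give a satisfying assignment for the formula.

y1=False, y2=True, y3=True, y4=True, y5=False, y6=False, y7=False, y8=False, y9=False

(y2) is a unit clause, so y2 = True.
The clause (!y9) is unit: y9 must be False.
Unit propagation: (!y8) forces y8 = False.
The clause (!y7) is unit: y7 must be False.
y1 occurs only negated in the remaining clauses — set y1 = False.
Try y3 = True.
y4, y5, y6 are now unconstrained; take y4 = True, y5 = False, y6 = False.
Check each clause:
  1. (!y8 || y2) — !y8 is true.
  2. (y2) — y2 is true.
  3. (y4 || !y8 || !y3) — !y8 is true.
  4. (y6 || !y1 || !y3) — !y1 is true.
  5. (!y9 || y4 || !y5) — !y5 is true.
  6. (!y7 || !y8 || !y2) — !y8 is true.
  7. (y3 || !y4) — y3 is true.
  8. (!y6 || !y1) — !y6 is true.
  9. (!y9) — !y9 is true.
  10. (!y7 || !y1 || y6) — !y7 is true.
  11. (y1 || !y9 || !y3) — !y9 is true.
  12. (!y8) — !y8 is true.
  13. (!y7) — !y7 is true.
  14. (!y9 || !y8 || !y3) — !y8 is true.
  15. (!y4 || !y5 || !y9) — !y5 is true.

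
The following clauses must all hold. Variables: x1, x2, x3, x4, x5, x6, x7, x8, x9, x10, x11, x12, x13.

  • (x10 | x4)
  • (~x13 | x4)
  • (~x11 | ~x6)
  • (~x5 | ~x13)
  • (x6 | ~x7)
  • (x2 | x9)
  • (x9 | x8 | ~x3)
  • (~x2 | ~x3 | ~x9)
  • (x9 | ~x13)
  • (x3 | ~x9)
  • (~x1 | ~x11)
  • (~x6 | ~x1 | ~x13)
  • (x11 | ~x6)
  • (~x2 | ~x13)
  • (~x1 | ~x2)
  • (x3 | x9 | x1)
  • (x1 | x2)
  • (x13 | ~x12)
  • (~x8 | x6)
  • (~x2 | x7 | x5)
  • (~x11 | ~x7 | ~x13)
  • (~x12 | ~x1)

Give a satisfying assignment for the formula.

x4 occurs only positively in the remaining clauses — set x4 = True.
x12 occurs only negated in the remaining clauses — set x12 = False.
Branch on x1: take x1 = True.
  then x11 is forced to False.
  then x6 is forced to False.
  then x7 is forced to False.
  then x2 is forced to False.
  then x9 is forced to True.
  then x3 is forced to True.
  then x8 is forced to False.
Try x5 = True.
  then x13 is forced to False.
x10 is now unconstrained; take x10 = False.

x1=T  x2=F  x3=T  x4=T  x5=T  x6=F  x7=F  x8=F  x9=T  x10=F  x11=F  x12=F  x13=F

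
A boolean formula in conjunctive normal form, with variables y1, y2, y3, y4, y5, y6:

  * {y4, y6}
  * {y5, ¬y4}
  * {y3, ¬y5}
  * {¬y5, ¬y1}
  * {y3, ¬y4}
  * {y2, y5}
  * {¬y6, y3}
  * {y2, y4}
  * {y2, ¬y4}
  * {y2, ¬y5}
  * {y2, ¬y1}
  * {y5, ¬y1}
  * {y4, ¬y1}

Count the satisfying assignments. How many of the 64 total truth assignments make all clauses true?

Satisfying assignments:
  y1=0 y2=1 y3=1 y4=0 y5=0 y6=1
  y1=0 y2=1 y3=1 y4=0 y5=1 y6=1
  y1=0 y2=1 y3=1 y4=1 y5=1 y6=0
  y1=0 y2=1 y3=1 y4=1 y5=1 y6=1
That's 4 in total.

4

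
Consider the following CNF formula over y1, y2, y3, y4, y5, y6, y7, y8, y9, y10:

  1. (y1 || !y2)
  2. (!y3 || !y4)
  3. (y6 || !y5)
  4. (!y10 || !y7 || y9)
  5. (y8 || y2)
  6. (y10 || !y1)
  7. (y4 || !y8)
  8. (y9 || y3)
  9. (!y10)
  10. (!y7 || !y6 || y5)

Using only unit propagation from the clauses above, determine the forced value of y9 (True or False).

(!y10) stands alone — y10 = False.
From (y10 || !y1) and y10 = False: y1 = False.
In (y1 || !y2), y1 is now false; !y2 must hold, so y2 = False.
In (y2 || y8), y2 is now false; y8 must hold, so y8 = True.
(y4 || !y8): since y8 = True, the clause reduces to (y4). y4 = True.
(!y3 || !y4) with y4 = True leaves only !y3, so y3 = False.
In (y3 || y9), y3 is now false; y9 must hold, so y9 = True.

True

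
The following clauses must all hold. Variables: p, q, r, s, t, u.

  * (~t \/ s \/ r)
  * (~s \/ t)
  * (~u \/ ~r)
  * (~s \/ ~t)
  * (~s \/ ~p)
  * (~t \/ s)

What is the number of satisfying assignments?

12

Case analysis on s and t:
  s=T, t=T: a clause becomes empty — 0.
  s=T, t=F: a clause becomes empty — 0.
  s=F, t=T: a clause becomes empty — 0.
  s=F, t=F: p, q free; 3 ways for (r,u) × 2^2 = 12.
Total: 0 + 0 + 0 + 12 = 12.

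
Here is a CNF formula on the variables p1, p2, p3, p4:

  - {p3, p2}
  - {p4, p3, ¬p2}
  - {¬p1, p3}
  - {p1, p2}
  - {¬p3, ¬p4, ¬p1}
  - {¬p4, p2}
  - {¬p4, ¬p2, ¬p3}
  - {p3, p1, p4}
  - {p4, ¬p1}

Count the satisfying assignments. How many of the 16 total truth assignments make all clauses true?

2

The models are:
  p1=0 p2=1 p3=0 p4=1
  p1=0 p2=1 p3=1 p4=0
Count: 2.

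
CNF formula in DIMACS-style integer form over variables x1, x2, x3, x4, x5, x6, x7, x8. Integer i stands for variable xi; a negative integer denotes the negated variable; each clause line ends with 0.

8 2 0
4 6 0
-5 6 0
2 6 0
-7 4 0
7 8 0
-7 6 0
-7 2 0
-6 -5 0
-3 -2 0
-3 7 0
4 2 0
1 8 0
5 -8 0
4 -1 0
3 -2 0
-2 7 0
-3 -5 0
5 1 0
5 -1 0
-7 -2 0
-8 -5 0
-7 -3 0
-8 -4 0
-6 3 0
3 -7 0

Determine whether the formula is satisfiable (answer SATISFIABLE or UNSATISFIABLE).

UNSATISFIABLE

x7 = True:
  propagation gives x4=True, x6=True, x2=True; an empty clause results — contradiction.
x7 = False:
  propagation gives x8=True, x3=False, x5=True; an empty clause results — contradiction.
Every branch closes, so no satisfying assignment exists.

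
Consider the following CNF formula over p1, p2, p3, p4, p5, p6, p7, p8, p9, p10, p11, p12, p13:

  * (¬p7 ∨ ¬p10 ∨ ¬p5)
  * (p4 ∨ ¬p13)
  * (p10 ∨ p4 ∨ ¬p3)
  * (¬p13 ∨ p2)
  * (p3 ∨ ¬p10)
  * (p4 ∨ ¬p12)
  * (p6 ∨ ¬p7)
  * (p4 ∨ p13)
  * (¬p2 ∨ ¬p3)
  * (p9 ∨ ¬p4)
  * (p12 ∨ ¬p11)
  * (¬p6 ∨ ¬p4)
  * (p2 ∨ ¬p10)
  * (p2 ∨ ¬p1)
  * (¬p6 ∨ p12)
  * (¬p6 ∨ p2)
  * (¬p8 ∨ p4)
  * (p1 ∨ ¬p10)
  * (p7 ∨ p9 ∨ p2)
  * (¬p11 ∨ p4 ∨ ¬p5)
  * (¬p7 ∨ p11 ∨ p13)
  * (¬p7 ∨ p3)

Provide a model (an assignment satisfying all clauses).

p1=True, p2=True, p3=False, p4=True, p5=False, p6=False, p7=False, p8=False, p9=True, p10=False, p11=False, p12=True, p13=True

Pure literal: p5 appears only negated; assign p5 = False.
Pure literal: p8 appears only negated; assign p8 = False.
Set p1 = True and propagate.
  then p2 is forced to True.
  then p3 is forced to False.
  then p10 is forced to False.
  then p7 is forced to False.
The remaining clauses are satisfied by p4 = True, p6 = False, p9 = True, p11 = False, p12 = True, p13 = True.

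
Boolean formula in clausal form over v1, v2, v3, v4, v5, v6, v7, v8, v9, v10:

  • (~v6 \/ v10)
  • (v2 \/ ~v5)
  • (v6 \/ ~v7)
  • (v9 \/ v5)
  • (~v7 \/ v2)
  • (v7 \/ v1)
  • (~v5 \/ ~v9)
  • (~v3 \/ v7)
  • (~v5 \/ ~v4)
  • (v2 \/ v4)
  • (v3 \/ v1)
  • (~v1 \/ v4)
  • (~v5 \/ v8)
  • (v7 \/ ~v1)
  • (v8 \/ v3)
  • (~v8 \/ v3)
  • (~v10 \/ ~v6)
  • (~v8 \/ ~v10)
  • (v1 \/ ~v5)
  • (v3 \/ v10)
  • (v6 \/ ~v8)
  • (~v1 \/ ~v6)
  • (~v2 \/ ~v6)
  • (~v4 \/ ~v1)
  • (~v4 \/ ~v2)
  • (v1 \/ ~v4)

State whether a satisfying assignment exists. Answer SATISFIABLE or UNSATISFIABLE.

v1 = True:
  propagation gives v4=True; an empty clause results — contradiction.
v1 = False:
  propagation gives v7=True, v6=True, v10=True; an empty clause results — contradiction.
Every branch closes, so no satisfying assignment exists.

UNSATISFIABLE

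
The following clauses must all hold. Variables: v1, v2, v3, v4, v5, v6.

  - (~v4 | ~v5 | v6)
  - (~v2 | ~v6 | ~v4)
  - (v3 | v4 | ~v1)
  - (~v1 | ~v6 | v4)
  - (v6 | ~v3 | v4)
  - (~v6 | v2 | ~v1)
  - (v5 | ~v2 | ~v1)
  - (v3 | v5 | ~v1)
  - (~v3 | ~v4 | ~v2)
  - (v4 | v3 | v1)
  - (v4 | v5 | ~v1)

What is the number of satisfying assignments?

12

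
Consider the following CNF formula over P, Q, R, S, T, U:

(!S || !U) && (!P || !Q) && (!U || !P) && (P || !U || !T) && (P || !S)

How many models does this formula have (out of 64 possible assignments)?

Split on P, then U.
  P=T, U=T: a clause becomes empty — 0.
  P=T, U=F: forces Q=F; R, S, T free → 2^3 = 8.
  P=F, U=T: remaining (Q,R,S,T) ∈ {(F,F,F,F); (F,T,F,F); (T,F,F,F); (T,T,F,F)} — 4.
  P=F, U=F: forces S=F; Q, R, T free → 2^3 = 8.
Total: 0 + 8 + 4 + 8 = 20.

20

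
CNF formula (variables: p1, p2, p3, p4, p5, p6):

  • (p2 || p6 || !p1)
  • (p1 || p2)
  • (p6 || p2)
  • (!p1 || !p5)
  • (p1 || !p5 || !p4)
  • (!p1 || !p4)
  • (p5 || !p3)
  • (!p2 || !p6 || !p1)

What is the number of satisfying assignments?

Case analysis on p1 and p2:
  p1=1, p2=1: remaining (p3,p4,p5,p6) ∈ {(0,0,0,0)} — 1.
  p1=1, p2=0: remaining (p3,p4,p5,p6) ∈ {(0,0,0,1)} — 1.
  p1=0, p2=1: p6 free; 4 ways for (p3,p4,p5) × 2^1 = 8.
  p1=0, p2=0: a clause becomes empty — 0.
Total: 1 + 1 + 8 + 0 = 10.

10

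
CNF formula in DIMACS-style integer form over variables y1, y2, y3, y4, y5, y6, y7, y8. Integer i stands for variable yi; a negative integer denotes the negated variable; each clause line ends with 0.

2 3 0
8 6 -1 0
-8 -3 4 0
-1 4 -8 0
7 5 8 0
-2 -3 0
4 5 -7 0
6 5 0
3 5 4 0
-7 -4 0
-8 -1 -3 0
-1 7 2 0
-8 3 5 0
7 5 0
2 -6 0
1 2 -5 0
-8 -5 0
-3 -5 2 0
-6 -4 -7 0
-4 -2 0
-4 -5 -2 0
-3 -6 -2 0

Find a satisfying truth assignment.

y1=F, y2=T, y3=F, y4=F, y5=T, y6=F, y7=T, y8=F

Try y1 = False.
Branch on y2: take y2 = True.
  then y3 is forced to False.
  then y4 is forced to False.
  then y5 is forced to True.
  then y8 is forced to False.
y6, y7 are now unconstrained; take y6 = False, y7 = True.
Every clause has at least one true literal under this assignment.
Check each clause:
  1. (y2 \/ y3) — y2 is true.
  2. (~y1 \/ y6 \/ y8) — ~y1 is true.
  3. (~y8 \/ y4 \/ ~y3) — ~y8 is true.
  4. (~y8 \/ y4 \/ ~y1) — ~y8 is true.
  5. (y8 \/ y7 \/ y5) — y5 is true.
  6. (~y2 \/ ~y3) — ~y3 is true.
  7. (~y7 \/ y5 \/ y4) — y5 is true.
  8. (y5 \/ y6) — y5 is true.
  9. (y3 \/ y4 \/ y5) — y5 is true.
  10. (~y7 \/ ~y4) — ~y4 is true.
  11. (~y3 \/ ~y8 \/ ~y1) — ~y8 is true.
  12. (~y1 \/ y7 \/ y2) — y2 is true.
  13. (y3 \/ ~y8 \/ y5) — ~y8 is true.
  14. (y5 \/ y7) — y5 is true.
  15. (y2 \/ ~y6) — ~y6 is true.
  16. (y1 \/ ~y5 \/ y2) — y2 is true.
  17. (~y5 \/ ~y8) — ~y8 is true.
  18. (~y3 \/ y2 \/ ~y5) — y2 is true.
  19. (~y6 \/ ~y4 \/ ~y7) — ~y6 is true.
  20. (~y4 \/ ~y2) — ~y4 is true.
  21. (~y5 \/ ~y4 \/ ~y2) — ~y4 is true.
  22. (~y2 \/ ~y3 \/ ~y6) — ~y6 is true.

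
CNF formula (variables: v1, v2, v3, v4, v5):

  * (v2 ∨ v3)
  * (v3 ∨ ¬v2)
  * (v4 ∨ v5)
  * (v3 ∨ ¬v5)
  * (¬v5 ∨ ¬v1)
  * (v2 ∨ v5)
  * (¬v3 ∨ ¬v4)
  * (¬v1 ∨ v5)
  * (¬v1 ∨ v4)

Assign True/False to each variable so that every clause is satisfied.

v1 = F  v2 = F  v3 = T  v4 = F  v5 = T

Pure literal: v1 appears only negated; assign v1 = False.
Branch on v2: take v2 = False.
  then v3 is forced to True.
  then v5 is forced to True.
  then v4 is forced to False.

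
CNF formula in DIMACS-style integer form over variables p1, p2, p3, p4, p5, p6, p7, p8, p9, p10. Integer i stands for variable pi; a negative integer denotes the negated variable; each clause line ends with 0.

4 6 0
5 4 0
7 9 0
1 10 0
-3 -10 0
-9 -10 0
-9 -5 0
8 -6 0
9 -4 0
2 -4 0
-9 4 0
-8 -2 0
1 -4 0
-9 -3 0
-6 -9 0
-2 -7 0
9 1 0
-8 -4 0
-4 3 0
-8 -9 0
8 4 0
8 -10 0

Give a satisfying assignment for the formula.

p1=True, p2=False, p3=False, p4=False, p5=True, p6=True, p7=True, p8=True, p9=False, p10=False

Check each clause:
  1. (p6 | p4) — p6 is true.
  2. (p4 | p5) — p5 is true.
  3. (p9 | p7) — p7 is true.
  4. (p1 | p10) — p1 is true.
  5. (~p3 | ~p10) — ~p3 is true.
  6. (~p9 | ~p10) — ~p10 is true.
  7. (~p5 | ~p9) — ~p9 is true.
  8. (p8 | ~p6) — p8 is true.
  9. (~p4 | p9) — ~p4 is true.
  10. (p2 | ~p4) — ~p4 is true.
  11. (p4 | ~p9) — ~p9 is true.
  12. (~p8 | ~p2) — ~p2 is true.
  13. (p1 | ~p4) — p1 is true.
  14. (~p3 | ~p9) — ~p3 is true.
  15. (~p6 | ~p9) — ~p9 is true.
  16. (~p7 | ~p2) — ~p2 is true.
  17. (p1 | p9) — p1 is true.
  18. (~p8 | ~p4) — ~p4 is true.
  19. (~p4 | p3) — ~p4 is true.
  20. (~p8 | ~p9) — ~p9 is true.
  21. (p4 | p8) — p8 is true.
  22. (p8 | ~p10) — p8 is true.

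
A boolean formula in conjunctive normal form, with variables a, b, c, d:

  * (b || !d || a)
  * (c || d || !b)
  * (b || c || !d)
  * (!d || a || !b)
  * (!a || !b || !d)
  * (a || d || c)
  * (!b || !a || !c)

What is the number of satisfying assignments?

5

Satisfying assignments:
  a=F b=F c=T d=F
  a=F b=T c=T d=F
  a=T b=F c=F d=F
  a=T b=F c=T d=F
  a=T b=F c=T d=T
That's 5 in total.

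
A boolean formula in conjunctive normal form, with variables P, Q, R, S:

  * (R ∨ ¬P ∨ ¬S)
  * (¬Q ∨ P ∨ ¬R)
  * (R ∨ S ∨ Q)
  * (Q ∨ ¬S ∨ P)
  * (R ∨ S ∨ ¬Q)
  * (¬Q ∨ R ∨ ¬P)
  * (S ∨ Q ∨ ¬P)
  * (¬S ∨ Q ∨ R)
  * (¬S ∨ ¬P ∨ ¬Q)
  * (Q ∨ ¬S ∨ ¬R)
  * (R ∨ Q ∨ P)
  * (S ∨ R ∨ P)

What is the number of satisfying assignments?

3

Satisfying assignments:
  P=F Q=F R=T S=F
  P=F Q=T R=F S=T
  P=T Q=T R=T S=F
Count: 3.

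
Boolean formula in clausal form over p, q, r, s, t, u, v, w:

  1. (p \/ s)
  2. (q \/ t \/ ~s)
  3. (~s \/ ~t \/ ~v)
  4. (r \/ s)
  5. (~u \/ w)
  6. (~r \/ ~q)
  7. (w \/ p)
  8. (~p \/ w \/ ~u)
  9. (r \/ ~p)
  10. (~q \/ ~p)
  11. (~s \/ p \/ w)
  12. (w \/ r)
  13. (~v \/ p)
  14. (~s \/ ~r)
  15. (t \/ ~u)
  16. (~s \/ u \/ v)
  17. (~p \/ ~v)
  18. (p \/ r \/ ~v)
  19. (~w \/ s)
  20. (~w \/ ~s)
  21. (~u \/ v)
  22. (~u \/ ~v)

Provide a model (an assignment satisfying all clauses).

Set p = True and propagate.
  then r is forced to True.
  then q is forced to False.
  then s is forced to False.
  then v is forced to False.
  then w is forced to False.
  then u is forced to False.
t is now unconstrained; take t = True.
Every clause has at least one true literal under this assignment.
Check each clause:
  1. (s \/ p) — p is true.
  2. (~s \/ q \/ t) — ~s is true.
  3. (~t \/ ~v \/ ~s) — ~v is true.
  4. (s \/ r) — r is true.
  5. (~u \/ w) — ~u is true.
  6. (~q \/ ~r) — ~q is true.
  7. (p \/ w) — p is true.
  8. (~p \/ w \/ ~u) — ~u is true.
  9. (~p \/ r) — r is true.
  10. (~p \/ ~q) — ~q is true.
  11. (~s \/ w \/ p) — p is true.
  12. (w \/ r) — r is true.
  13. (p \/ ~v) — p is true.
  14. (~s \/ ~r) — ~s is true.
  15. (t \/ ~u) — ~u is true.
  16. (v \/ u \/ ~s) — ~s is true.
  17. (~p \/ ~v) — ~v is true.
  18. (r \/ p \/ ~v) — ~v is true.
  19. (~w \/ s) — ~w is true.
  20. (~w \/ ~s) — ~w is true.
  21. (~u \/ v) — ~u is true.
  22. (~u \/ ~v) — ~v is true.

p=True  q=False  r=True  s=False  t=True  u=False  v=False  w=False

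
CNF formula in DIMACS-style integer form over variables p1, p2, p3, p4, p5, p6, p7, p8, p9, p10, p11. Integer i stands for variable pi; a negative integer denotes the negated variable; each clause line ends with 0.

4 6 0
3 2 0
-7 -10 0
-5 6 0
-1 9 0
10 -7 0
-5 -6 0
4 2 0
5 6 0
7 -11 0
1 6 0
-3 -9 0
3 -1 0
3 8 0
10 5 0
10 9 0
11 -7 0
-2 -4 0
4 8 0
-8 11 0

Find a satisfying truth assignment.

p1 = F, p2 = F, p3 = T, p4 = T, p5 = F, p6 = T, p7 = F, p8 = F, p9 = F, p10 = T, p11 = F

Set p1 = False and propagate.
  then p6 is forced to True.
  then p5 is forced to False.
  then p10 is forced to True.
  then p7 is forced to False.
  then p11 is forced to False.
  then p8 is forced to False.
  then p3 is forced to True.
  then p9 is forced to False.
  then p4 is forced to True.
  then p2 is forced to False.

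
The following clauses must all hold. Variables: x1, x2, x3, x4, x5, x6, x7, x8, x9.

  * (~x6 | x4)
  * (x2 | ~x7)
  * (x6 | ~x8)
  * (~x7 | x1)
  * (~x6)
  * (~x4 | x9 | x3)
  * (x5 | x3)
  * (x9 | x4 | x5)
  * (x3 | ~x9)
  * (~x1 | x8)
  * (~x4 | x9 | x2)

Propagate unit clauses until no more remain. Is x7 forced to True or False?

False

(~x6) stands alone — x6 = False.
(~x8 | x6): since x6 = False, the clause reduces to (~x8). x8 = False.
From (x8 | ~x1) and x8 = False: x1 = False.
(x1 | ~x7): since x1 = False, the clause reduces to (~x7). x7 = False.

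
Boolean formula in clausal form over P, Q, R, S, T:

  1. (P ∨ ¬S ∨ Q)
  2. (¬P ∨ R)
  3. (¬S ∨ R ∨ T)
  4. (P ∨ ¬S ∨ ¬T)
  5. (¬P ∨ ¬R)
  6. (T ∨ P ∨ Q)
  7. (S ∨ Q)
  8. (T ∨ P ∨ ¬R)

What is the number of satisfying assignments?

The models are:
  P=0 Q=1 R=0 S=0 T=0
  P=0 Q=1 R=0 S=0 T=1
  P=0 Q=1 R=1 S=0 T=1
Count: 3.

3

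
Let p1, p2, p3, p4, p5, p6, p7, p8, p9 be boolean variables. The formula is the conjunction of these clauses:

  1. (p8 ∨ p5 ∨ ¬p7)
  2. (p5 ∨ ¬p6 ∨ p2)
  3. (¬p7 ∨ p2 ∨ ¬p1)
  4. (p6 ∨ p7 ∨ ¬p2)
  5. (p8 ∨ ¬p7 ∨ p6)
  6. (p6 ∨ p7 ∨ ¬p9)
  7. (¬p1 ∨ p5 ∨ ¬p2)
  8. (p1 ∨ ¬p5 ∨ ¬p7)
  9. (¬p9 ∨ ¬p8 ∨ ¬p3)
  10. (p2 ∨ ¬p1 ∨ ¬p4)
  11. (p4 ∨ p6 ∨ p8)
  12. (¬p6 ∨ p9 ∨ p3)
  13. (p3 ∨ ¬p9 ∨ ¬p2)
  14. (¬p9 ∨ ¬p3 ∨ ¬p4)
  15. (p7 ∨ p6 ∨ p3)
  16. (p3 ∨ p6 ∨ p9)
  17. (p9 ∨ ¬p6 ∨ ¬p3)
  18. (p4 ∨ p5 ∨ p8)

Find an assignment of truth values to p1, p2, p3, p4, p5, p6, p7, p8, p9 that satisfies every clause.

p1 = False  p2 = False  p3 = False  p4 = True  p5 = True  p6 = True  p7 = False  p8 = False  p9 = True

Set p1 = False and propagate.
For the remaining variables, p2 = False, p3 = False, p4 = True, p5 = True, p6 = True, p7 = False, p8 = False, p9 = True works.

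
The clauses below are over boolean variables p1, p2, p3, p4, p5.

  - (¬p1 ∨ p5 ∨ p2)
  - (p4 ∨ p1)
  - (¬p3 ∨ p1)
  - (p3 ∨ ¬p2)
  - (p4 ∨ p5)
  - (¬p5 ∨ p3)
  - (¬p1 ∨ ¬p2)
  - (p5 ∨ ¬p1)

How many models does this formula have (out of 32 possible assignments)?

3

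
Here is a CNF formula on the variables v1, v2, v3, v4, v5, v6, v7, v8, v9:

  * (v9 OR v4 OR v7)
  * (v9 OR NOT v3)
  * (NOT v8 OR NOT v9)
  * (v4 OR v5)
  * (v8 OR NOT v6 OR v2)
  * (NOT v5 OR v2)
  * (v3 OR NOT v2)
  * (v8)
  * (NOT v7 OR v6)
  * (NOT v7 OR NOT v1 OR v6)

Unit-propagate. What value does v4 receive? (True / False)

True

(v8) is a unit clause: v8 = True.
(NOT v8 OR NOT v9) with v8 = True leaves only NOT v9, so v9 = False.
In (v9 OR NOT v3), v9 is now false; NOT v3 must hold, so v3 = False.
From (v3 OR NOT v2) and v3 = False: v2 = False.
(NOT v5 OR v2): since v2 = False, the clause reduces to (NOT v5). v5 = False.
(v5 OR v4): since v5 = False, the clause reduces to (v4). v4 = True.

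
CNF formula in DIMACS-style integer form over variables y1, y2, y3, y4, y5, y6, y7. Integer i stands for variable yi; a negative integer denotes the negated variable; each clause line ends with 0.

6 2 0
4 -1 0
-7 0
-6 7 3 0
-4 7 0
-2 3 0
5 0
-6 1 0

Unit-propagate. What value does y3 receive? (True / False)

Unit clause (¬y7) sets y7 = False.
In (y7 ∨ ¬y4), y7 is now false; ¬y4 must hold, so y4 = False.
In (y4 ∨ ¬y1), y4 is now false; ¬y1 must hold, so y1 = False.
(y5) stands alone — y5 = True.
(¬y6 ∨ y1) with y1 = False leaves only ¬y6, so y6 = False.
(y2 ∨ y6): since y6 = False, the clause reduces to (y2). y2 = True.
(y3 ∨ ¬y2): since y2 = True, the clause reduces to (y3). y3 = True.

True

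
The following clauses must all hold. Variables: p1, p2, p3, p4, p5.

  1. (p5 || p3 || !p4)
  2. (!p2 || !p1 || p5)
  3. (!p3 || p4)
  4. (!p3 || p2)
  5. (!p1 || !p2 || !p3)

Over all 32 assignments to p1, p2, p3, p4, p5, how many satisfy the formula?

13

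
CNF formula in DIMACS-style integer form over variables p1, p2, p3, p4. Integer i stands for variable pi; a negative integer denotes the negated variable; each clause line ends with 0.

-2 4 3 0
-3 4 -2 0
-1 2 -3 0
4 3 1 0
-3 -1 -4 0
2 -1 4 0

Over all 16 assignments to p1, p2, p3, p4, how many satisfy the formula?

7

Case analysis on p3 and p4:
  p3=1, p4=1: remaining (p1,p2) ∈ {(0,0); (0,1)} — 2.
  p3=1, p4=0: remaining (p1,p2) ∈ {(0,0)} — 1.
  p3=0, p4=1: remaining (p1,p2) ∈ {(0,0); (0,1); (1,0); (1,1)} — 4.
  p3=0, p4=0: a clause becomes empty — 0.
Total: 2 + 1 + 4 + 0 = 7.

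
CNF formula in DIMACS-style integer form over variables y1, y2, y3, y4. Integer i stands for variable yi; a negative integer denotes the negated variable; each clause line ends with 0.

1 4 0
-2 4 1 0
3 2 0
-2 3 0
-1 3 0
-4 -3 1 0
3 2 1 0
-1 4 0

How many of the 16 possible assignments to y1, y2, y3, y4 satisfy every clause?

Satisfying assignments:
  y1=T y2=F y3=T y4=T
  y1=T y2=T y3=T y4=T
Count: 2.

2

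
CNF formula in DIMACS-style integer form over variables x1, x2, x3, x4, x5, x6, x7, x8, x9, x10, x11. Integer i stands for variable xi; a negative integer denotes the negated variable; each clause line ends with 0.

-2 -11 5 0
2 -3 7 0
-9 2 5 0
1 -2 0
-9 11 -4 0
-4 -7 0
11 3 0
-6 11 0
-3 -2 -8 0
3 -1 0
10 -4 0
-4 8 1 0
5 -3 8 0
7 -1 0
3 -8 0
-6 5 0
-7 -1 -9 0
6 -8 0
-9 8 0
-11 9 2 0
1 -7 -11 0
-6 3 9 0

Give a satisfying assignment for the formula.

x1=T, x2=F, x3=T, x4=F, x5=T, x6=F, x7=T, x8=F, x9=F, x10=T, x11=F

Check each clause:
  1. (~x11 \/ ~x2 \/ x5) — x5 is true.
  2. (x2 \/ ~x3 \/ x7) — x7 is true.
  3. (x2 \/ ~x9 \/ x5) — x5 is true.
  4. (x1 \/ ~x2) — x1 is true.
  5. (~x9 \/ x11 \/ ~x4) — ~x4 is true.
  6. (~x4 \/ ~x7) — ~x4 is true.
  7. (x3 \/ x11) — x3 is true.
  8. (~x6 \/ x11) — ~x6 is true.
  9. (~x3 \/ ~x2 \/ ~x8) — ~x8 is true.
  10. (~x1 \/ x3) — x3 is true.
  11. (~x4 \/ x10) — x10 is true.
  12. (~x4 \/ x8 \/ x1) — x1 is true.
  13. (~x3 \/ x5 \/ x8) — x5 is true.
  14. (~x1 \/ x7) — x7 is true.
  15. (~x8 \/ x3) — ~x8 is true.
  16. (~x6 \/ x5) — ~x6 is true.
  17. (~x7 \/ ~x9 \/ ~x1) — ~x9 is true.
  18. (x6 \/ ~x8) — ~x8 is true.
  19. (~x9 \/ x8) — ~x9 is true.
  20. (~x11 \/ x2 \/ x9) — ~x11 is true.
  21. (x1 \/ ~x11 \/ ~x7) — x1 is true.
  22. (x9 \/ ~x6 \/ x3) — ~x6 is true.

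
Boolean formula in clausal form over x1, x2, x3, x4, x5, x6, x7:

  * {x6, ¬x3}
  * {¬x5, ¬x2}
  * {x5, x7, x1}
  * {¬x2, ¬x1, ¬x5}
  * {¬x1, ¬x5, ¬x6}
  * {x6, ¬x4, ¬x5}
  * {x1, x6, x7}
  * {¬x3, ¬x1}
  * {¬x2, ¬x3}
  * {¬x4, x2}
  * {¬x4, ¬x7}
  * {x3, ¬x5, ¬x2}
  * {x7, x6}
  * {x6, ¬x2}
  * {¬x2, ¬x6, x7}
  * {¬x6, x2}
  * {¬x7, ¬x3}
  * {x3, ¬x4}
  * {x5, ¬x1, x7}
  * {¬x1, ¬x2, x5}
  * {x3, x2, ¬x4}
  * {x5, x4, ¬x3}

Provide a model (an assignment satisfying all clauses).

x1 = 1, x2 = 0, x3 = 0, x4 = 0, x5 = 0, x6 = 0, x7 = 1

Check each clause:
  1. {x6, ¬x3} — ¬x3 is true.
  2. {¬x5, ¬x2} — ¬x5 is true.
  3. {x7, x1, x5} — x1 is true.
  4. {¬x1, ¬x2, ¬x5} — ¬x5 is true.
  5. {¬x1, ¬x5, ¬x6} — ¬x6 is true.
  6. {x6, ¬x4, ¬x5} — ¬x5 is true.
  7. {x7, x1, x6} — x1 is true.
  8. {¬x3, ¬x1} — ¬x3 is true.
  9. {¬x2, ¬x3} — ¬x3 is true.
  10. {x2, ¬x4} — ¬x4 is true.
  11. {¬x7, ¬x4} — ¬x4 is true.
  12. {x3, ¬x2, ¬x5} — ¬x5 is true.
  13. {x7, x6} — x7 is true.
  14. {x6, ¬x2} — ¬x2 is true.
  15. {x7, ¬x2, ¬x6} — ¬x6 is true.
  16. {x2, ¬x6} — ¬x6 is true.
  17. {¬x7, ¬x3} — ¬x3 is true.
  18. {x3, ¬x4} — ¬x4 is true.
  19. {x5, x7, ¬x1} — x7 is true.
  20. {¬x1, x5, ¬x2} — ¬x2 is true.
  21. {x2, x3, ¬x4} — ¬x4 is true.
  22. {x4, x5, ¬x3} — ¬x3 is true.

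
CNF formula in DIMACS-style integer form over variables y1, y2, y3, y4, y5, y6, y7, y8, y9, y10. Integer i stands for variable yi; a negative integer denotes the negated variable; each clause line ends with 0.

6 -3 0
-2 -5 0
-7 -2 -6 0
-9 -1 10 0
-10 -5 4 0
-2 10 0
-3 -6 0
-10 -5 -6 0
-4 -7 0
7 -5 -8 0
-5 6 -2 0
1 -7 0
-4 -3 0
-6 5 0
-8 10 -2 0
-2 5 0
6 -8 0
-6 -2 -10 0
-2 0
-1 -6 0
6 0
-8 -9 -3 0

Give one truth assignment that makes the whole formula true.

The clause (¬y2) is unit: y2 must be False.
The clause (y6) is unit: y6 must be True.
(¬y3) is a unit clause, so y3 = False.
The clause (y5) is unit: y5 must be True.
The clause (¬y10) is unit: y10 must be False.
Unit propagation: (¬y1) forces y1 = False.
The clause (¬y7) is unit: y7 must be False.
Unit propagation: (¬y8) forces y8 = False.
y4, y9 are now unconstrained; take y4 = True, y9 = False.

y1 = 0, y2 = 0, y3 = 0, y4 = 1, y5 = 1, y6 = 1, y7 = 0, y8 = 0, y9 = 0, y10 = 0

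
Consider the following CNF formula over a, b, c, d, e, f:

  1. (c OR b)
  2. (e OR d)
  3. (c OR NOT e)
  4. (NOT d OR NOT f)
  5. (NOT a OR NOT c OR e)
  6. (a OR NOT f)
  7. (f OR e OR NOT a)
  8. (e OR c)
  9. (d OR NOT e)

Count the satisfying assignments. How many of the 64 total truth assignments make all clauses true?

6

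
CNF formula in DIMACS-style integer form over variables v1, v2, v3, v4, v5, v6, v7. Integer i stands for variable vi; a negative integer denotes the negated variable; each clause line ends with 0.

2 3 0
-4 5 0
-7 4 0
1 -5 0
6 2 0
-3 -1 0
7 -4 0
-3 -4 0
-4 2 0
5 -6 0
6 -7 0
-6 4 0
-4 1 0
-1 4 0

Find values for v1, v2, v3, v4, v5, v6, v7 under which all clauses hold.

v1=0, v2=1, v3=0, v4=0, v5=0, v6=0, v7=0

Pure literal: v2 appears only positively; assign v2 = True.
Set v1 = False and propagate.
  then v5 is forced to False.
  then v4 is forced to False.
  then v7 is forced to False.
  then v6 is forced to False.
v3 is now unconstrained; take v3 = False.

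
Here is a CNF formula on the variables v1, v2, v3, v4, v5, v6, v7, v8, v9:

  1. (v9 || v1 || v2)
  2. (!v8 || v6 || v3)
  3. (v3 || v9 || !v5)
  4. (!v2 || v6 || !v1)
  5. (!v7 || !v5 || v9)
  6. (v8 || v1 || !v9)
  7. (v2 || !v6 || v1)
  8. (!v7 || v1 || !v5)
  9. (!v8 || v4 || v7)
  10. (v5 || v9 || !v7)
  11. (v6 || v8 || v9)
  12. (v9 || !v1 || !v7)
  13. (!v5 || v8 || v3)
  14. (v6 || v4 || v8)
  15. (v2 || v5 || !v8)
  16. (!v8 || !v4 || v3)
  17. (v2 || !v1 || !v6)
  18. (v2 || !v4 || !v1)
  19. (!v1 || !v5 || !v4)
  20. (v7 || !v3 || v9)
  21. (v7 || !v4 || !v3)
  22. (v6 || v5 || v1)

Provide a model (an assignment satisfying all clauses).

v1=False, v2=True, v3=False, v4=False, v5=False, v6=True, v7=False, v8=False, v9=False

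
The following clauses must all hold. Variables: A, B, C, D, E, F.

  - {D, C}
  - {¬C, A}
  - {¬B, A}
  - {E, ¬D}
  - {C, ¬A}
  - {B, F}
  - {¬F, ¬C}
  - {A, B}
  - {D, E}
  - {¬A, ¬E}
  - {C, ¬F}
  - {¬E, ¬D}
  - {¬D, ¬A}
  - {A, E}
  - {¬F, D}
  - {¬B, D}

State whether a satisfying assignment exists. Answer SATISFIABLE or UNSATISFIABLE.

A = True:
  propagation gives C=True, F=False, B=True, E=False; an empty clause results — contradiction.
A = False:
  propagation gives C=False, D=True, B=False; an empty clause results — contradiction.
Every branch closes, so no satisfying assignment exists.

UNSATISFIABLE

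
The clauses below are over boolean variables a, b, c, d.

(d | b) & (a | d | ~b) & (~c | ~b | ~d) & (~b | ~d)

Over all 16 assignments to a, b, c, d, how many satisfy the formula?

6

The models are:
  a=0 b=0 c=0 d=1
  a=0 b=0 c=1 d=1
  a=1 b=0 c=0 d=1
  a=1 b=0 c=1 d=1
  a=1 b=1 c=0 d=0
  a=1 b=1 c=1 d=0
Count: 6.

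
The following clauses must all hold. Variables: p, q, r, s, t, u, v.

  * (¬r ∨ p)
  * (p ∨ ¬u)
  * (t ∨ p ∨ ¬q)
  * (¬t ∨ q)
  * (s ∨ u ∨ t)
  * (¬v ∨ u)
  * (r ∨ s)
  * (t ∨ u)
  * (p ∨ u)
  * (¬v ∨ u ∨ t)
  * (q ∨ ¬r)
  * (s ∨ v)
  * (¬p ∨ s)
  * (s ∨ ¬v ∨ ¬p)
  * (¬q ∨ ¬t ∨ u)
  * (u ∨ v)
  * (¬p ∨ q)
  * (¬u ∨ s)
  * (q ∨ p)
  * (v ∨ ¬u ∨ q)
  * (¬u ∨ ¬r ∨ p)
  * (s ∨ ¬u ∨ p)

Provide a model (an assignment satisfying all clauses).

p=T  q=T  r=F  s=T  t=F  u=T  v=F

Pure literal: s appears only positively; assign s = True.
Try p = True.
  then q is forced to True.
Set t = False and propagate.
  then u is forced to True.
r, v are now unconstrained; take r = False, v = False.
Every clause has at least one true literal under this assignment.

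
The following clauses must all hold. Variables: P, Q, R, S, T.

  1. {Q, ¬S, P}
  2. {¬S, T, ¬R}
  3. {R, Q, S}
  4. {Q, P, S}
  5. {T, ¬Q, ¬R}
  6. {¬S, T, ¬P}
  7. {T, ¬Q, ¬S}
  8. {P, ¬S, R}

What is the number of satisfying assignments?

13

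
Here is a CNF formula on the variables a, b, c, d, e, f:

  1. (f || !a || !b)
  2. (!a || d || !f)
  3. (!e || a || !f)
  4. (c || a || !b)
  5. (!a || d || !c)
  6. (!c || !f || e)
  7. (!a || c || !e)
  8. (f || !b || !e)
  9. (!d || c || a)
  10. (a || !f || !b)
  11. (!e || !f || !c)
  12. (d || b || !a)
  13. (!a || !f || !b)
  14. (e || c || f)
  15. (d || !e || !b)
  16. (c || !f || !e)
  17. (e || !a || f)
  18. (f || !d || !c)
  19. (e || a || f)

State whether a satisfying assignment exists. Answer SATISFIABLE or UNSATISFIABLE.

Set a = False and propagate.
Branch on b: take b = False.
The remaining clauses are satisfied by c = False, d = False, e = False, f = True.
So a = F, b = F, c = F, d = F, e = F, f = T is a satisfying assignment.

SATISFIABLE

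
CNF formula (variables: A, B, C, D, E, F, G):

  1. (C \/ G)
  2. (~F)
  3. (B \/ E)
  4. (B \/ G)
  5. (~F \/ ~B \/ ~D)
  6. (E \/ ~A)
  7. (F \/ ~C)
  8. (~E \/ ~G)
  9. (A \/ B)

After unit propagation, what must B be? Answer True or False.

Unit clause (~F) sets F = False.
In (~C \/ F), F is now false; ~C must hold, so C = False.
(G \/ C) with C = False leaves only G, so G = True.
(~G \/ ~E): since G = True, the clause reduces to (~E). E = False.
In (B \/ E), E is now false; B must hold, so B = True.

True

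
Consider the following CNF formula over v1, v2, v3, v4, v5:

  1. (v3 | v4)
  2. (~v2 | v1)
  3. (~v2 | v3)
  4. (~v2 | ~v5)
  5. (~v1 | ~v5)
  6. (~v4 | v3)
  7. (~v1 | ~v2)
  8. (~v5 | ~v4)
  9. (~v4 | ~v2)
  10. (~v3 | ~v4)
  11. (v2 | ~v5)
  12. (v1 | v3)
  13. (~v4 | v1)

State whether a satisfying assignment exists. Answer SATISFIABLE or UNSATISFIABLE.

SATISFIABLE

v5 occurs only negated in the remaining clauses — set v5 = False.
Branch on v1: take v1 = False.
  then v2 is forced to False.
  then v3 is forced to True.
  then v4 is forced to False.
So v1=0, v2=0, v3=1, v4=0, v5=0 is a satisfying assignment.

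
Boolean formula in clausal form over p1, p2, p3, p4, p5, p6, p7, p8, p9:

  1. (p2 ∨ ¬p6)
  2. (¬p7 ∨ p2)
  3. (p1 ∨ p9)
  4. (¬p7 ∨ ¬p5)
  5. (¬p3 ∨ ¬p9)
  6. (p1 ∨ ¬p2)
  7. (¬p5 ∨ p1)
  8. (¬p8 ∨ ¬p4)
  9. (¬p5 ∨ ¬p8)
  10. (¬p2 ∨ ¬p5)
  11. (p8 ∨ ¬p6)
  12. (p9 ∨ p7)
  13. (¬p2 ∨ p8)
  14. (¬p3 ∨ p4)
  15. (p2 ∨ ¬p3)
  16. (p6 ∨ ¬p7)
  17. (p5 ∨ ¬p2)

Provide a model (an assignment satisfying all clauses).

p3 occurs only negated in the remaining clauses — set p3 = False.
Set p1 = False and propagate.
  then p9 is forced to True.
  then p2 is forced to False.
  then p6 is forced to False.
  then p7 is forced to False.
  then p5 is forced to False.
For the remaining variables, p4 = False, p8 = True works.
Every clause has at least one true literal under this assignment.

p1=F, p2=F, p3=F, p4=F, p5=F, p6=F, p7=F, p8=T, p9=T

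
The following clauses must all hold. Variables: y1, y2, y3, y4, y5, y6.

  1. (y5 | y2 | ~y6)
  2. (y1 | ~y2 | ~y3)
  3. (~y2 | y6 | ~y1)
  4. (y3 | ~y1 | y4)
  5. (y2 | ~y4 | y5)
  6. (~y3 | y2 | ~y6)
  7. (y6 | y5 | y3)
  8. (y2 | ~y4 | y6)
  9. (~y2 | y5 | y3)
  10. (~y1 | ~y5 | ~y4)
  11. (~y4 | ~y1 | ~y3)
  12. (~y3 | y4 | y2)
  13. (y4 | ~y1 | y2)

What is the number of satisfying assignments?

9

Split on y2, then y3.
  y2=1, y3=1: remaining (y1,y4,y5,y6) ∈ {(1,0,0,1); (1,0,1,1)} — 2.
  y2=1, y3=0: remaining (y1,y4,y5,y6) ∈ {(0,0,1,0); (0,0,1,1); (0,1,1,0); (0,1,1,1)} — 4.
  y2=0, y3=1: a clause becomes empty — 0.
  y2=0, y3=0: remaining (y1,y4,y5,y6) ∈ {(0,0,1,0); (0,0,1,1); (0,1,1,1)} — 3.
Total: 2 + 4 + 0 + 3 = 9.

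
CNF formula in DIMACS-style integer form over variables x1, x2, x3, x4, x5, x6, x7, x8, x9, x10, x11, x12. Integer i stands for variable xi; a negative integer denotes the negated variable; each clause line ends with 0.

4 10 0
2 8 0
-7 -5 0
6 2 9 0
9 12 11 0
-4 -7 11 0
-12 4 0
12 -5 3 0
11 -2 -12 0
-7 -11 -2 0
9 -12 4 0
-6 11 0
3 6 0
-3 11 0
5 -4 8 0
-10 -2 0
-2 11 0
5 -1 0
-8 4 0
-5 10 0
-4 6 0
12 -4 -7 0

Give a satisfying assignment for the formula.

x1=F, x2=F, x3=T, x4=T, x5=F, x6=T, x7=T, x8=T, x9=T, x10=T, x11=T, x12=T

x1 occurs only negated in the remaining clauses — set x1 = False.
Pure literal: x9 appears only positively; assign x9 = True.
Try x2 = False.
  then x8 is forced to True.
  then x4 is forced to True.
  then x6 is forced to True.
  then x11 is forced to True.
For the remaining variables, x3 = True, x5 = False, x7 = True, x10 = True, x12 = True works.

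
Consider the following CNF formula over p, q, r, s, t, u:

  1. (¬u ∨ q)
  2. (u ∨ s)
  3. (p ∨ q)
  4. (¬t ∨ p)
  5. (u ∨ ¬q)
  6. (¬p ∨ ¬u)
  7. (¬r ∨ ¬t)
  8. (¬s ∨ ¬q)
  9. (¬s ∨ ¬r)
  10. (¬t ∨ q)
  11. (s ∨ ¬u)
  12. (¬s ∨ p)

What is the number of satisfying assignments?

The models are:
  p=T q=F r=F s=T t=F u=F
Count: 1.

1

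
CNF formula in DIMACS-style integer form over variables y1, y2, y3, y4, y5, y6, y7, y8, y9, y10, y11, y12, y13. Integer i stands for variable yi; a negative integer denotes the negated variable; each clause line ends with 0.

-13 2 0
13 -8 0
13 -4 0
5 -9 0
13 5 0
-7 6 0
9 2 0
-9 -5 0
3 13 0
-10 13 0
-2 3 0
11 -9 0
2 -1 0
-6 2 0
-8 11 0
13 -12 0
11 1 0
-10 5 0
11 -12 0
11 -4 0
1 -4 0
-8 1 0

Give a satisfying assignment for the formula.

y1=T, y2=T, y3=T, y4=T, y5=T, y6=T, y7=F, y8=T, y9=F, y10=F, y11=T, y12=T, y13=T

y3 occurs only positively in the remaining clauses — set y3 = True.
y7 occurs only negated in the remaining clauses — set y7 = False.
Set y1 = True and propagate.
  then y2 is forced to True.
Set y4 = True and propagate.
  then y13 is forced to True.
  then y11 is forced to True.
Set y5 = True and propagate.
  then y9 is forced to False.
y6, y8, y10, y12 are now unconstrained; take y6 = True, y8 = True, y10 = False, y12 = True.
Check each clause:
  1. {y2, ¬y13} — y2 is true.
  2. {¬y8, y13} — y13 is true.
  3. {y13, ¬y4} — y13 is true.
  4. {y5, ¬y9} — y5 is true.
  5. {y13, y5} — y13 is true.
  6. {y6, ¬y7} — ¬y7 is true.
  7. {y9, y2} — y2 is true.
  8. {¬y9, ¬y5} — ¬y9 is true.
  9. {y3, y13} — y3 is true.
  10. {¬y10, y13} — y13 is true.
  11. {y3, ¬y2} — y3 is true.
  12. {¬y9, y11} — y11 is true.
  13. {¬y1, y2} — y2 is true.
  14. {y2, ¬y6} — y2 is true.
  15. {y11, ¬y8} — y11 is true.
  16. {y13, ¬y12} — y13 is true.
  17. {y11, y1} — y1 is true.
  18. {¬y10, y5} — y5 is true.
  19. {¬y12, y11} — y11 is true.
  20. {y11, ¬y4} — y11 is true.
  21. {y1, ¬y4} — y1 is true.
  22. {y1, ¬y8} — y1 is true.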